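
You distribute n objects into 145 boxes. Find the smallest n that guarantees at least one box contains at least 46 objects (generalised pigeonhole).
n = (46 − 1)·145 + 1 = 6526

By the generalised pigeonhole principle, to guarantee some box contains ≥ r objects we need more than (r − 1) · k objects total. Threshold: n = (r − 1) · k + 1. With r = 46 and k = 145: n = 45 · 145 + 1 = 6525 + 1 = 6526. For n = 6525 = 45 · 145, we can put exactly 45 objects in every box, avoiding 46 in any single one — so 6526 is tight.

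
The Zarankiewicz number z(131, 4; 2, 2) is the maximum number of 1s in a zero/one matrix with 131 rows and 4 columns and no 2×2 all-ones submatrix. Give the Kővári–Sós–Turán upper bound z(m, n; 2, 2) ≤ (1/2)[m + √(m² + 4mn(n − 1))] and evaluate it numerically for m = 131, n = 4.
z(131, 4; 2, 2) ≤ (1/2)[131 + √(131² + 4·131·4·3)] = (1/2)[131 + √23449] = 142.0653

Kővári–Sós–Turán: let r_1, ..., r_131 be the row sums and z = Σ r_i the total number of 1s. Each pair of columns can share at most one row with both entries 1 (else a 2×2 all-ones block appears), so Σ_i C(r_i, 2) ≤ C(4, 2) = 6. By convexity Σ_i C(r_i, 2) ≥ 131·C(z/131, 2) = z(z − 131)/(2·131), giving z² − 131z − 131·4·3 ≤ 0 and hence z ≤ (1/2)[131 + √(17161 + 4·1572)] = (1/2)[131 + √23449] ≈ (1/2)(131 + 153.1307) = 142.0653.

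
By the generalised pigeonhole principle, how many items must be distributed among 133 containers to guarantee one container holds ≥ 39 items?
n = (39 − 1)·133 + 1 = 5055

By the generalised pigeonhole principle, to guarantee some box contains ≥ r objects we need more than (r − 1) · k objects total. Threshold: n = (r − 1) · k + 1. With r = 39 and k = 133: n = 38 · 133 + 1 = 5054 + 1 = 5055. For n = 5054 = 38 · 133, we can put exactly 38 objects in every box, avoiding 39 in any single one — so 5055 is tight.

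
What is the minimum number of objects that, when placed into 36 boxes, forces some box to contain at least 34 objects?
n = (34 − 1)·36 + 1 = 1189

By the generalised pigeonhole principle, to guarantee some box contains ≥ r objects we need more than (r − 1) · k objects total. Threshold: n = (r − 1) · k + 1. With r = 34 and k = 36: n = 33 · 36 + 1 = 1188 + 1 = 1189. For n = 1188 = 33 · 36, we can put exactly 33 objects in every box, avoiding 34 in any single one — so 1189 is tight.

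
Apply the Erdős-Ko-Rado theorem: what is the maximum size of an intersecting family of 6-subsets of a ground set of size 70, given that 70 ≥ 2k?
max |F| = C(69, 5) = 11238513

The Erdős-Ko-Rado theorem states: for n ≥ 2k, an intersecting family of k-subsets of an n-element set has size at most C(n − 1, k − 1), with equality for 'star' families {A ⊆ [n] : |A| = k, i ∈ A} (fix an element i). For n = 70, k = 6: C(69, 5) = 11238513.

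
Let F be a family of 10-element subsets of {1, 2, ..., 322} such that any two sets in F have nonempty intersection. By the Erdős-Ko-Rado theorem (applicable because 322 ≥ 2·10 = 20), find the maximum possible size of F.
max |F| = C(321, 9) = 89051382289283480

Erdős-Ko-Rado (1961): when n ≥ 2k, max |F| = C(n−1, k−1). The bound is attained by the star {A : i ∈ A} for any fixed i ∈ [n]. Here C(322−1, 10−1) = C(321, 9) = 89051382289283480.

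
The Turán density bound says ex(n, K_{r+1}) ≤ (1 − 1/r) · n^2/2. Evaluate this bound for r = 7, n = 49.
Turán density bound = (6/7) · 49^2/2 = 1029

Turán's theorem: ex(n, K_{r+1}) is achieved by the complete r-partite Turán graph T(n, r) with parts as balanced as possible, and is at most (1 − 1/r) · n^2/2. For r = 7, n = 49: the density bound is (6/7) · 2401/2 = 1029. Since 7 ∣ 49, the Turán graph T(49, 7) has parts of equal size 7, and its edge count e(T(49, 7)) = 1029 attains the density bound exactly.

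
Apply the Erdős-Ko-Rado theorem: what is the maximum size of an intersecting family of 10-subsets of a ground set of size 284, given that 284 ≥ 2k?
max |F| = C(283, 9) = 28216777029721225

Erdős-Ko-Rado (1961): when n ≥ 2k, max |F| = C(n−1, k−1). The bound is attained by the star {A : i ∈ A} for any fixed i ∈ [n]. Here C(284−1, 10−1) = C(283, 9) = 28216777029721225.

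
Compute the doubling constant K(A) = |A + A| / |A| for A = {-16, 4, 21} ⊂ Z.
K = |A + A| / |A| = 6/3 = 2

Enumerate A + A = {a + b : a, b ∈ A}. With |A| = 3, there are |A|^2 = 9 ordered sum pairs; collecting distinct values, A + A = {-32, -12, 5, 8, 25, 42}, so |A + A| = 6. Thus K = 6/3 = 2. For comparison, the minimum possible |A + A| over all 3-element sets is 2·3 − 1 = 5 (so min K = 5/3), attained only by arithmetic progressions.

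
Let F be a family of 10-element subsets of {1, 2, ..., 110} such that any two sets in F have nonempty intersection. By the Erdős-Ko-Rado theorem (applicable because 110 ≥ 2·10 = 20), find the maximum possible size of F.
max |F| = C(109, 9) = 4263421511271

Erdős-Ko-Rado (1961): when n ≥ 2k, max |F| = C(n−1, k−1). The bound is attained by the star {A : i ∈ A} for any fixed i ∈ [n]. Here C(110−1, 10−1) = C(109, 9) = 4263421511271.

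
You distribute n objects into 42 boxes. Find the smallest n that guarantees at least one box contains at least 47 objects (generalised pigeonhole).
n = (47 − 1)·42 + 1 = 1933

By the generalised pigeonhole principle, to guarantee some box contains ≥ r objects we need more than (r − 1) · k objects total. Threshold: n = (r − 1) · k + 1. With r = 47 and k = 42: n = 46 · 42 + 1 = 1932 + 1 = 1933. For n = 1932 = 46 · 42, we can put exactly 46 objects in every box, avoiding 47 in any single one — so 1933 is tight.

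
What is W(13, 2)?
W(13, 2) = 13 + 1 = 14

A 2-term AP is any pair of integers, so a monochromatic 2-AP exists iff some colour is used at least twice. With 13 colours, the colouring i ↦ i on {1, ..., 13} uses each colour once, avoiding any monochromatic pair, so W(13, 2) > 13. For {1, ..., 14}, pigeonhole forces two integers of the same colour, which form a monochromatic 2-AP. Hence W(13, 2) = 14.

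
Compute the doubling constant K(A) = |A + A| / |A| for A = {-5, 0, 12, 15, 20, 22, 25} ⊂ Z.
K = |A + A| / |A| = 24/7

Enumerate A + A = {a + b : a, b ∈ A}. With |A| = 7, there are |A|^2 = 49 ordered sum pairs; collecting distinct values, A + A = {-10, -5, 0, 7, 10, 12, 15, 17, 20, 22, 24, 25, 27, 30, 32, 34, 35, 37, 40, 42, 44, 45, 47, 50}, so |A + A| = 24. Thus K = 24/7. For comparison, the minimum possible |A + A| over all 7-element sets is 2·7 − 1 = 13 (so min K = 13/7), attained only by arithmetic progressions.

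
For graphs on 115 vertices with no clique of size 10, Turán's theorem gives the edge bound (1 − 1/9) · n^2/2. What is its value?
Turán density bound = (8/9) · 115^2/2 = 52900/9 ≈ 5877.7778

Turán's theorem: ex(n, K_{r+1}) is achieved by the complete r-partite Turán graph T(n, r) with parts as balanced as possible, and is at most (1 − 1/r) · n^2/2. For r = 9, n = 115: the density bound is (8/9) · 13225/2 = 52900/9 ≈ 5877.7778. The integer-valued extremum is e(T(115, 9)) = 5877, which is strictly less than the density bound 52900/9 since 9 ∤ 115 (the parts of T(115, 9) cannot all be equal).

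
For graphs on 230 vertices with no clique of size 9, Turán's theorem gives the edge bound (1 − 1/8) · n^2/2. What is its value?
Turán density bound = (7/8) · 230^2/2 = 92575/4 ≈ 23143.75

Turán's theorem: ex(n, K_{r+1}) is achieved by the complete r-partite Turán graph T(n, r) with parts as balanced as possible, and is at most (1 − 1/r) · n^2/2. For r = 8, n = 230: the density bound is (7/8) · 52900/2 = 92575/4 ≈ 23143.75. The integer-valued extremum is e(T(230, 8)) = 23143, which is strictly less than the density bound 92575/4 since 8 ∤ 230 (the parts of T(230, 8) cannot all be equal).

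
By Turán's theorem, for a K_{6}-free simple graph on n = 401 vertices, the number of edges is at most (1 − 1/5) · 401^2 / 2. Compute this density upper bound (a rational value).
Turán density bound = (4/5) · 401^2/2 = 321602/5 ≈ 64320.4

Turán's theorem: ex(n, K_{r+1}) is achieved by the complete r-partite Turán graph T(n, r) with parts as balanced as possible, and is at most (1 − 1/r) · n^2/2. For r = 5, n = 401: the density bound is (4/5) · 160801/2 = 321602/5 ≈ 64320.4. The integer-valued extremum is e(T(401, 5)) = 64320, which is strictly less than the density bound 321602/5 since 5 ∤ 401 (the parts of T(401, 5) cannot all be equal).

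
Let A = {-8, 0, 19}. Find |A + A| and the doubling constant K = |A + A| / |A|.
K = |A + A| / |A| = 6/3 = 2

Enumerate A + A = {a + b : a, b ∈ A}. With |A| = 3, there are |A|^2 = 9 ordered sum pairs; collecting distinct values, A + A = {-16, -8, 0, 11, 19, 38}, so |A + A| = 6. Thus K = 6/3 = 2. For comparison, the minimum possible |A + A| over all 3-element sets is 2·3 − 1 = 5 (so min K = 5/3), attained only by arithmetic progressions.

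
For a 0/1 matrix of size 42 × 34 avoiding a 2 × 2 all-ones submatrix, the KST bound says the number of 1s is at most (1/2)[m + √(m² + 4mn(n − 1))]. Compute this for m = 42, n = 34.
z(42, 34; 2, 2) ≤ (1/2)[42 + √(42² + 4·42·34·33)] = (1/2)[42 + √190260] = 239.094

Kővári–Sós–Turán: let r_1, ..., r_42 be the row sums and z = Σ r_i the total number of 1s. Each pair of columns can share at most one row with both entries 1 (else a 2×2 all-ones block appears), so Σ_i C(r_i, 2) ≤ C(34, 2) = 561. By convexity Σ_i C(r_i, 2) ≥ 42·C(z/42, 2) = z(z − 42)/(2·42), giving z² − 42z − 42·34·33 ≤ 0 and hence z ≤ (1/2)[42 + √(1764 + 4·47124)] = (1/2)[42 + √190260] ≈ (1/2)(42 + 436.188) = 239.094.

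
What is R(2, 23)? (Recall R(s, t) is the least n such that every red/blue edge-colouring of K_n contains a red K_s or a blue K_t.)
R(2, 23) = 23

R(2, k) = k for all k ≥ 2: in a 2-colouring of K_k, either some edge is red (a red K_2) or all edges are blue (a blue K_k). And K_{22} coloured all-blue has no blue K_23, so R(2, 23) > 22. Hence R(2, 23) = 23.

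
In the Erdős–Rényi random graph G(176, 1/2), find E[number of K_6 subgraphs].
E[# K_6] = C(176, 6) · (1/2)^C(6, 2) = 37873734360 / 2^15 = 4734216795/4096 ≈ 1155814.647217

For each 6-subset S of vertices (there are C(176, 6) = 37873734360 such S), let X_S = 1 if S induces a K_6 (all C(6, 2) = 15 edges present). Then P(X_S = 1) = (1/2)^15 = 1/32768. By linearity of expectation, E[# K_6] = C(176, 6) · (1/2)^15 = 37873734360 / 32768 = 4734216795/4096 ≈ 1155814.647217.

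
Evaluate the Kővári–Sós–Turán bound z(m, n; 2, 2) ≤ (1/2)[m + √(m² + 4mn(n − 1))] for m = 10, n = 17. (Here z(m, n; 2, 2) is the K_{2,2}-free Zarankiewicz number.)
z(10, 17; 2, 2) ≤ (1/2)[10 + √(10² + 4·10·17·16)] = (1/2)[10 + √10980] = 57.3927

Kővári–Sós–Turán: let r_1, ..., r_10 be the row sums and z = Σ r_i the total number of 1s. Each pair of columns can share at most one row with both entries 1 (else a 2×2 all-ones block appears), so Σ_i C(r_i, 2) ≤ C(17, 2) = 136. By convexity Σ_i C(r_i, 2) ≥ 10·C(z/10, 2) = z(z − 10)/(2·10), giving z² − 10z − 10·17·16 ≤ 0 and hence z ≤ (1/2)[10 + √(100 + 4·2720)] = (1/2)[10 + √10980] ≈ (1/2)(10 + 104.7855) = 57.3927.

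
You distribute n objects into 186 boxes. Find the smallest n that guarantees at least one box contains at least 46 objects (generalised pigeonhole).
n = (46 − 1)·186 + 1 = 8371

By the generalised pigeonhole principle, to guarantee some box contains ≥ r objects we need more than (r − 1) · k objects total. Threshold: n = (r − 1) · k + 1. With r = 46 and k = 186: n = 45 · 186 + 1 = 8370 + 1 = 8371. For n = 8370 = 45 · 186, we can put exactly 45 objects in every box, avoiding 46 in any single one — so 8371 is tight.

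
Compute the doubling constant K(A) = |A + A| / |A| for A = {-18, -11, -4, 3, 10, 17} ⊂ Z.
K = |A + A| / |A| = 11/6

Enumerate A + A = {a + b : a, b ∈ A}. With |A| = 6, there are |A|^2 = 36 ordered sum pairs; collecting distinct values, A + A = {-36, -29, -22, -15, -8, -1, 6, 13, 20, 27, 34}, so |A + A| = 11. Thus K = 11/6. Here |A + A| = 2|A| − 1 = 11, the minimum possible — so K = 11/6 is minimal, which holds iff A is an arithmetic progression.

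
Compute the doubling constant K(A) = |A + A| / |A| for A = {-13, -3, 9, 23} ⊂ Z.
K = |A + A| / |A| = 10/4 = 5/2

Enumerate A + A = {a + b : a, b ∈ A}. With |A| = 4, there are |A|^2 = 16 ordered sum pairs; collecting distinct values, A + A = {-26, -16, -6, -4, 6, 10, 18, 20, 32, 46}, so |A + A| = 10. Thus K = 10/4 = 5/2. For comparison, the minimum possible |A + A| over all 4-element sets is 2·4 − 1 = 7 (so min K = 7/4), attained only by arithmetic progressions.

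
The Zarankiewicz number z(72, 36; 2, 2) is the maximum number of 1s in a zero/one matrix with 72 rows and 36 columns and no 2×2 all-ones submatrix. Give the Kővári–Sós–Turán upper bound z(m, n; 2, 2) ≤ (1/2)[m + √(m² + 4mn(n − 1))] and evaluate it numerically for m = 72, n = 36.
z(72, 36; 2, 2) ≤ (1/2)[72 + √(72² + 4·72·36·35)] = (1/2)[72 + √368064] = 339.3414

Kővári–Sós–Turán: let r_1, ..., r_72 be the row sums and z = Σ r_i the total number of 1s. Each pair of columns can share at most one row with both entries 1 (else a 2×2 all-ones block appears), so Σ_i C(r_i, 2) ≤ C(36, 2) = 630. By convexity Σ_i C(r_i, 2) ≥ 72·C(z/72, 2) = z(z − 72)/(2·72), giving z² − 72z − 72·36·35 ≤ 0 and hence z ≤ (1/2)[72 + √(5184 + 4·90720)] = (1/2)[72 + √368064] ≈ (1/2)(72 + 606.6828) = 339.3414.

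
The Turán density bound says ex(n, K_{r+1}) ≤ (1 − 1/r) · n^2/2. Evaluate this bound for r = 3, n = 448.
Turán density bound = (2/3) · 448^2/2 = 200704/3 ≈ 66901.3333

Turán's theorem: ex(n, K_{r+1}) is achieved by the complete r-partite Turán graph T(n, r) with parts as balanced as possible, and is at most (1 − 1/r) · n^2/2. For r = 3, n = 448: the density bound is (2/3) · 200704/2 = 200704/3 ≈ 66901.3333. The integer-valued extremum is e(T(448, 3)) = 66901, which is strictly less than the density bound 200704/3 since 3 ∤ 448 (the parts of T(448, 3) cannot all be equal).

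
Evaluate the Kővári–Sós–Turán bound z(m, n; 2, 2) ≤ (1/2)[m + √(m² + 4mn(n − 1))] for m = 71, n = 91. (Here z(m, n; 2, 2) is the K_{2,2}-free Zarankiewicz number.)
z(71, 91; 2, 2) ≤ (1/2)[71 + √(71² + 4·71·91·90)] = (1/2)[71 + √2331001] = 798.8808

Kővári–Sós–Turán: let r_1, ..., r_71 be the row sums and z = Σ r_i the total number of 1s. Each pair of columns can share at most one row with both entries 1 (else a 2×2 all-ones block appears), so Σ_i C(r_i, 2) ≤ C(91, 2) = 4095. By convexity Σ_i C(r_i, 2) ≥ 71·C(z/71, 2) = z(z − 71)/(2·71), giving z² − 71z − 71·91·90 ≤ 0 and hence z ≤ (1/2)[71 + √(5041 + 4·581490)] = (1/2)[71 + √2331001] ≈ (1/2)(71 + 1526.7616) = 798.8808.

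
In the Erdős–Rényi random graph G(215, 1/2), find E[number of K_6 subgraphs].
E[# K_6] = C(215, 6) · (1/2)^C(6, 2) = 127860662755 / 2^15 ≈ 3901997.764740

For each 6-subset S of vertices (there are C(215, 6) = 127860662755 such S), let X_S = 1 if S induces a K_6 (all C(6, 2) = 15 edges present). Then P(X_S = 1) = (1/2)^15 = 1/32768. By linearity of expectation, E[# K_6] = C(215, 6) · (1/2)^15 = 127860662755 / 32768 ≈ 3901997.764740.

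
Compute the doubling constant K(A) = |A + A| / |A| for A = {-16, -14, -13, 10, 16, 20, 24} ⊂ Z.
K = |A + A| / |A| = 27/7

Enumerate A + A = {a + b : a, b ∈ A}. With |A| = 7, there are |A|^2 = 49 ordered sum pairs; collecting distinct values, A + A = {-32, -30, -29, -28, -27, -26, -6, -4, -3, 0, 2, 3, 4, 6, 7, 8, 10, 11, 20, 26, 30, 32, 34, 36, 40, 44, 48}, so |A + A| = 27. Thus K = 27/7. For comparison, the minimum possible |A + A| over all 7-element sets is 2·7 − 1 = 13 (so min K = 13/7), attained only by arithmetic progressions.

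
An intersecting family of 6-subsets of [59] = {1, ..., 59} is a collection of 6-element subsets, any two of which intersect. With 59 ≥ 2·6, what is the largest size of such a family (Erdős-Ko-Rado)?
max |F| = C(58, 5) = 4582116

Erdős-Ko-Rado (1961): when n ≥ 2k, max |F| = C(n−1, k−1). The bound is attained by the star {A : i ∈ A} for any fixed i ∈ [n]. Here C(59−1, 6−1) = C(58, 5) = 4582116.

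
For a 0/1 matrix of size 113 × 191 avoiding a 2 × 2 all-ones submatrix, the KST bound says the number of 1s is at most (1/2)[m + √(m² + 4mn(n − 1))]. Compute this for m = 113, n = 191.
z(113, 191; 2, 2) ≤ (1/2)[113 + √(113² + 4·113·191·190)] = (1/2)[113 + √16415849] = 2082.3238

Kővári–Sós–Turán: let r_1, ..., r_113 be the row sums and z = Σ r_i the total number of 1s. Each pair of columns can share at most one row with both entries 1 (else a 2×2 all-ones block appears), so Σ_i C(r_i, 2) ≤ C(191, 2) = 18145. By convexity Σ_i C(r_i, 2) ≥ 113·C(z/113, 2) = z(z − 113)/(2·113), giving z² − 113z − 113·191·190 ≤ 0 and hence z ≤ (1/2)[113 + √(12769 + 4·4100770)] = (1/2)[113 + √16415849] ≈ (1/2)(113 + 4051.6477) = 2082.3238.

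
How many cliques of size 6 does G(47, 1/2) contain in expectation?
E[# K_6] = C(47, 6) · (1/2)^C(6, 2) = 10737573 / 2^15 ≈ 327.684723

For each 6-subset S of vertices (there are C(47, 6) = 10737573 such S), let X_S = 1 if S induces a K_6 (all C(6, 2) = 15 edges present). Then P(X_S = 1) = (1/2)^15 = 1/32768. By linearity of expectation, E[# K_6] = C(47, 6) · (1/2)^15 = 10737573 / 32768 ≈ 327.684723.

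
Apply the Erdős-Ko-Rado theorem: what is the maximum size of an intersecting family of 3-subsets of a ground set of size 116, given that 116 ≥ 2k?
max |F| = C(115, 2) = 6555

Erdős-Ko-Rado (1961): when n ≥ 2k, max |F| = C(n−1, k−1). The bound is attained by the star {A : i ∈ A} for any fixed i ∈ [n]. Here C(116−1, 3−1) = C(115, 2) = 6555.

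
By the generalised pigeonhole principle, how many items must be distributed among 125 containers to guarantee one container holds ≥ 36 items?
n = (36 − 1)·125 + 1 = 4376

By the generalised pigeonhole principle, to guarantee some box contains ≥ r objects we need more than (r − 1) · k objects total. Threshold: n = (r − 1) · k + 1. With r = 36 and k = 125: n = 35 · 125 + 1 = 4375 + 1 = 4376. For n = 4375 = 35 · 125, we can put exactly 35 objects in every box, avoiding 36 in any single one — so 4376 is tight.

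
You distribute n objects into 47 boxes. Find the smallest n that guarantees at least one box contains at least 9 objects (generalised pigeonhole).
n = (9 − 1)·47 + 1 = 377

By the generalised pigeonhole principle, to guarantee some box contains ≥ r objects we need more than (r − 1) · k objects total. Threshold: n = (r − 1) · k + 1. With r = 9 and k = 47: n = 8 · 47 + 1 = 376 + 1 = 377. For n = 376 = 8 · 47, we can put exactly 8 objects in every box, avoiding 9 in any single one — so 377 is tight.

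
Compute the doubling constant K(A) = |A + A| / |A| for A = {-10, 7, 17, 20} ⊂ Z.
K = |A + A| / |A| = 10/4 = 5/2

Enumerate A + A = {a + b : a, b ∈ A}. With |A| = 4, there are |A|^2 = 16 ordered sum pairs; collecting distinct values, A + A = {-20, -3, 7, 10, 14, 24, 27, 34, 37, 40}, so |A + A| = 10. Thus K = 10/4 = 5/2. For comparison, the minimum possible |A + A| over all 4-element sets is 2·4 − 1 = 7 (so min K = 7/4), attained only by arithmetic progressions.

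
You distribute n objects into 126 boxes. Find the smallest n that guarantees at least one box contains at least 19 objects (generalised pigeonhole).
n = (19 − 1)·126 + 1 = 2269

By the generalised pigeonhole principle, to guarantee some box contains ≥ r objects we need more than (r − 1) · k objects total. Threshold: n = (r − 1) · k + 1. With r = 19 and k = 126: n = 18 · 126 + 1 = 2268 + 1 = 2269. For n = 2268 = 18 · 126, we can put exactly 18 objects in every box, avoiding 19 in any single one — so 2269 is tight.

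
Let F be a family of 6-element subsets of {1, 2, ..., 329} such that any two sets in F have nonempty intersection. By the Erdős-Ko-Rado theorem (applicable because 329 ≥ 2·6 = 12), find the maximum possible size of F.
max |F| = C(328, 5) = 30682187640

Erdős-Ko-Rado (1961): when n ≥ 2k, max |F| = C(n−1, k−1). The bound is attained by the star {A : i ∈ A} for any fixed i ∈ [n]. Here C(329−1, 6−1) = C(328, 5) = 30682187640.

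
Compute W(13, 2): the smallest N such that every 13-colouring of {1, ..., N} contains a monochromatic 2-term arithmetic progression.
W(13, 2) = 13 + 1 = 14

A 2-term AP is any pair of integers, so a monochromatic 2-AP exists iff some colour is used at least twice. With 13 colours, the colouring i ↦ i on {1, ..., 13} uses each colour once, avoiding any monochromatic pair, so W(13, 2) > 13. For {1, ..., 14}, pigeonhole forces two integers of the same colour, which form a monochromatic 2-AP. Hence W(13, 2) = 14.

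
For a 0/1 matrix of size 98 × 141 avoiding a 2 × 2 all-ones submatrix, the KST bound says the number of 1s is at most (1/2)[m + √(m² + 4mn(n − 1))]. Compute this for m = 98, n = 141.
z(98, 141; 2, 2) ≤ (1/2)[98 + √(98² + 4·98·141·140)] = (1/2)[98 + √7747684] = 1440.7331

Kővári–Sós–Turán: let r_1, ..., r_98 be the row sums and z = Σ r_i the total number of 1s. Each pair of columns can share at most one row with both entries 1 (else a 2×2 all-ones block appears), so Σ_i C(r_i, 2) ≤ C(141, 2) = 9870. By convexity Σ_i C(r_i, 2) ≥ 98·C(z/98, 2) = z(z − 98)/(2·98), giving z² − 98z − 98·141·140 ≤ 0 and hence z ≤ (1/2)[98 + √(9604 + 4·1934520)] = (1/2)[98 + √7747684] ≈ (1/2)(98 + 2783.4662) = 1440.7331.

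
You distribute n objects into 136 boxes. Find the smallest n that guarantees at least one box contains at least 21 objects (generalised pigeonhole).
n = (21 − 1)·136 + 1 = 2721

By the generalised pigeonhole principle, to guarantee some box contains ≥ r objects we need more than (r − 1) · k objects total. Threshold: n = (r − 1) · k + 1. With r = 21 and k = 136: n = 20 · 136 + 1 = 2720 + 1 = 2721. For n = 2720 = 20 · 136, we can put exactly 20 objects in every box, avoiding 21 in any single one — so 2721 is tight.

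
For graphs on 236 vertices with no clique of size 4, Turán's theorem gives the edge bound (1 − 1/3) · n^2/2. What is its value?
Turán density bound = (2/3) · 236^2/2 = 55696/3 ≈ 18565.3333

Turán's theorem: ex(n, K_{r+1}) is achieved by the complete r-partite Turán graph T(n, r) with parts as balanced as possible, and is at most (1 − 1/r) · n^2/2. For r = 3, n = 236: the density bound is (2/3) · 55696/2 = 55696/3 ≈ 18565.3333. The integer-valued extremum is e(T(236, 3)) = 18565, which is strictly less than the density bound 55696/3 since 3 ∤ 236 (the parts of T(236, 3) cannot all be equal).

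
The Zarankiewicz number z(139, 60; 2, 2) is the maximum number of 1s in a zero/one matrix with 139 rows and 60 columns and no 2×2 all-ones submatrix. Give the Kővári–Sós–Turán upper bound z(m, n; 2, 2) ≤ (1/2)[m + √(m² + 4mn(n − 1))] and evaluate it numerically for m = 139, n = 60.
z(139, 60; 2, 2) ≤ (1/2)[139 + √(139² + 4·139·60·59)] = (1/2)[139 + √1987561] = 774.4044

Kővári–Sós–Turán: let r_1, ..., r_139 be the row sums and z = Σ r_i the total number of 1s. Each pair of columns can share at most one row with both entries 1 (else a 2×2 all-ones block appears), so Σ_i C(r_i, 2) ≤ C(60, 2) = 1770. By convexity Σ_i C(r_i, 2) ≥ 139·C(z/139, 2) = z(z − 139)/(2·139), giving z² − 139z − 139·60·59 ≤ 0 and hence z ≤ (1/2)[139 + √(19321 + 4·492060)] = (1/2)[139 + √1987561] ≈ (1/2)(139 + 1409.8089) = 774.4044.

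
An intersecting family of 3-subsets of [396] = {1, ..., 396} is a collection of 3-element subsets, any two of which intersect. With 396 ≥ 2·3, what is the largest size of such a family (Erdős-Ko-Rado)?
max |F| = C(395, 2) = 77815

Erdős-Ko-Rado (1961): when n ≥ 2k, max |F| = C(n−1, k−1). The bound is attained by the star {A : i ∈ A} for any fixed i ∈ [n]. Here C(396−1, 3−1) = C(395, 2) = 77815.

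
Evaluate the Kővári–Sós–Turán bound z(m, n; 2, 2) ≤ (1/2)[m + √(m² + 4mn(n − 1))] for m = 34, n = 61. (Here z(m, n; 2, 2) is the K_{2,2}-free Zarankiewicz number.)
z(34, 61; 2, 2) ≤ (1/2)[34 + √(34² + 4·34·61·60)] = (1/2)[34 + √498916] = 370.1699

Kővári–Sós–Turán: let r_1, ..., r_34 be the row sums and z = Σ r_i the total number of 1s. Each pair of columns can share at most one row with both entries 1 (else a 2×2 all-ones block appears), so Σ_i C(r_i, 2) ≤ C(61, 2) = 1830. By convexity Σ_i C(r_i, 2) ≥ 34·C(z/34, 2) = z(z − 34)/(2·34), giving z² − 34z − 34·61·60 ≤ 0 and hence z ≤ (1/2)[34 + √(1156 + 4·124440)] = (1/2)[34 + √498916] ≈ (1/2)(34 + 706.3399) = 370.1699.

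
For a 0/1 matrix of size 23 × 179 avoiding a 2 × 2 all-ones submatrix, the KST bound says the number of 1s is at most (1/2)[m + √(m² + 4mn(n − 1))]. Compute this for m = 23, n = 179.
z(23, 179; 2, 2) ≤ (1/2)[23 + √(23² + 4·23·179·178)] = (1/2)[23 + √2931833] = 867.6298

Kővári–Sós–Turán: let r_1, ..., r_23 be the row sums and z = Σ r_i the total number of 1s. Each pair of columns can share at most one row with both entries 1 (else a 2×2 all-ones block appears), so Σ_i C(r_i, 2) ≤ C(179, 2) = 15931. By convexity Σ_i C(r_i, 2) ≥ 23·C(z/23, 2) = z(z − 23)/(2·23), giving z² − 23z − 23·179·178 ≤ 0 and hence z ≤ (1/2)[23 + √(529 + 4·732826)] = (1/2)[23 + √2931833] ≈ (1/2)(23 + 1712.2596) = 867.6298.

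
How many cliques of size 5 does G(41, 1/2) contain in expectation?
E[# K_5] = C(41, 5) · (1/2)^C(5, 2) = 749398 / 2^10 = 374699/512 ≈ 731.833984

For each 5-subset S of vertices (there are C(41, 5) = 749398 such S), let X_S = 1 if S induces a K_5 (all C(5, 2) = 10 edges present). Then P(X_S = 1) = (1/2)^10 = 1/1024. By linearity of expectation, E[# K_5] = C(41, 5) · (1/2)^10 = 749398 / 1024 = 374699/512 ≈ 731.833984.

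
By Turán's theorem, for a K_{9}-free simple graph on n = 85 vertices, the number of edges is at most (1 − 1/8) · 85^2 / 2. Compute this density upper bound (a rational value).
Turán density bound = (7/8) · 85^2/2 = 50575/16 ≈ 3160.9375

Turán's theorem: ex(n, K_{r+1}) is achieved by the complete r-partite Turán graph T(n, r) with parts as balanced as possible, and is at most (1 − 1/r) · n^2/2. For r = 8, n = 85: the density bound is (7/8) · 7225/2 = 50575/16 ≈ 3160.9375. The integer-valued extremum is e(T(85, 8)) = 3160, which is strictly less than the density bound 50575/16 since 8 ∤ 85 (the parts of T(85, 8) cannot all be equal).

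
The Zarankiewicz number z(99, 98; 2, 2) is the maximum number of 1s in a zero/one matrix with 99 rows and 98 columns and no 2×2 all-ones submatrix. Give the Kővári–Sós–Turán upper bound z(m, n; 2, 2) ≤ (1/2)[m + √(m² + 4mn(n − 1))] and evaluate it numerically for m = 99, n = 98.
z(99, 98; 2, 2) ≤ (1/2)[99 + √(99² + 4·99·98·97)] = (1/2)[99 + √3774177] = 1020.8621

Kővári–Sós–Turán: let r_1, ..., r_99 be the row sums and z = Σ r_i the total number of 1s. Each pair of columns can share at most one row with both entries 1 (else a 2×2 all-ones block appears), so Σ_i C(r_i, 2) ≤ C(98, 2) = 4753. By convexity Σ_i C(r_i, 2) ≥ 99·C(z/99, 2) = z(z − 99)/(2·99), giving z² − 99z − 99·98·97 ≤ 0 and hence z ≤ (1/2)[99 + √(9801 + 4·941094)] = (1/2)[99 + √3774177] ≈ (1/2)(99 + 1942.7241) = 1020.8621.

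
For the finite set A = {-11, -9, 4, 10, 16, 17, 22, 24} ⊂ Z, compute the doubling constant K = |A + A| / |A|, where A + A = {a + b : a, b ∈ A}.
K = |A + A| / |A| = 30/8 = 15/4

Enumerate A + A = {a + b : a, b ∈ A}. With |A| = 8, there are |A|^2 = 64 ordered sum pairs; collecting distinct values, A + A = {-22, -20, -18, -7, -5, -1, 1, 5, 6, 7, 8, 11, 13, 14, 15, 20, 21, 26, 27, 28, 32, 33, 34, 38, 39, 40, 41, 44, 46, 48}, so |A + A| = 30. Thus K = 30/8 = 15/4. For comparison, the minimum possible |A + A| over all 8-element sets is 2·8 − 1 = 15 (so min K = 15/8), attained only by arithmetic progressions.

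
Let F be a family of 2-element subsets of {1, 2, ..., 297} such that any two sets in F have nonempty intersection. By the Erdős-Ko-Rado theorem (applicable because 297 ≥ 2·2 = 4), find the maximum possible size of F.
max |F| = C(296, 1) = 296

The Erdős-Ko-Rado theorem states: for n ≥ 2k, an intersecting family of k-subsets of an n-element set has size at most C(n − 1, k − 1), with equality for 'star' families {A ⊆ [n] : |A| = k, i ∈ A} (fix an element i). For n = 297, k = 2: C(296, 1) = 296.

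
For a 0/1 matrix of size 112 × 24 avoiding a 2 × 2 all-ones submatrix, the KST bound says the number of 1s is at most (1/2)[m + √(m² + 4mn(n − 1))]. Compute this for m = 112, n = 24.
z(112, 24; 2, 2) ≤ (1/2)[112 + √(112² + 4·112·24·23)] = (1/2)[112 + √259840] = 310.8725

Kővári–Sós–Turán: let r_1, ..., r_112 be the row sums and z = Σ r_i the total number of 1s. Each pair of columns can share at most one row with both entries 1 (else a 2×2 all-ones block appears), so Σ_i C(r_i, 2) ≤ C(24, 2) = 276. By convexity Σ_i C(r_i, 2) ≥ 112·C(z/112, 2) = z(z − 112)/(2·112), giving z² − 112z − 112·24·23 ≤ 0 and hence z ≤ (1/2)[112 + √(12544 + 4·61824)] = (1/2)[112 + √259840] ≈ (1/2)(112 + 509.745) = 310.8725.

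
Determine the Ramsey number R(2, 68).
R(2, 68) = 68

R(2, k) = k for all k ≥ 2: in a 2-colouring of K_k, either some edge is red (a red K_2) or all edges are blue (a blue K_k). And K_{67} coloured all-blue has no blue K_68, so R(2, 68) > 67. Hence R(2, 68) = 68.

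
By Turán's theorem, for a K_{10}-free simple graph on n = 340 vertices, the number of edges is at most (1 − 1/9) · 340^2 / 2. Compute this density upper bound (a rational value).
Turán density bound = (8/9) · 340^2/2 = 462400/9 ≈ 51377.7778

Turán's theorem: ex(n, K_{r+1}) is achieved by the complete r-partite Turán graph T(n, r) with parts as balanced as possible, and is at most (1 − 1/r) · n^2/2. For r = 9, n = 340: the density bound is (8/9) · 115600/2 = 462400/9 ≈ 51377.7778. The integer-valued extremum is e(T(340, 9)) = 51377, which is strictly less than the density bound 462400/9 since 9 ∤ 340 (the parts of T(340, 9) cannot all be equal).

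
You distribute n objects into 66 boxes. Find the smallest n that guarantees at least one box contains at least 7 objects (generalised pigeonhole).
n = (7 − 1)·66 + 1 = 397

By the generalised pigeonhole principle, to guarantee some box contains ≥ r objects we need more than (r − 1) · k objects total. Threshold: n = (r − 1) · k + 1. With r = 7 and k = 66: n = 6 · 66 + 1 = 396 + 1 = 397. For n = 396 = 6 · 66, we can put exactly 6 objects in every box, avoiding 7 in any single one — so 397 is tight.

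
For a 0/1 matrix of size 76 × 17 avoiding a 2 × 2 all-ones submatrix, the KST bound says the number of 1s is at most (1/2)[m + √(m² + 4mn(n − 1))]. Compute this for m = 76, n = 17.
z(76, 17; 2, 2) ≤ (1/2)[76 + √(76² + 4·76·17·16)] = (1/2)[76 + √88464] = 186.7145

Kővári–Sós–Turán: let r_1, ..., r_76 be the row sums and z = Σ r_i the total number of 1s. Each pair of columns can share at most one row with both entries 1 (else a 2×2 all-ones block appears), so Σ_i C(r_i, 2) ≤ C(17, 2) = 136. By convexity Σ_i C(r_i, 2) ≥ 76·C(z/76, 2) = z(z − 76)/(2·76), giving z² − 76z − 76·17·16 ≤ 0 and hence z ≤ (1/2)[76 + √(5776 + 4·20672)] = (1/2)[76 + √88464] ≈ (1/2)(76 + 297.429) = 186.7145.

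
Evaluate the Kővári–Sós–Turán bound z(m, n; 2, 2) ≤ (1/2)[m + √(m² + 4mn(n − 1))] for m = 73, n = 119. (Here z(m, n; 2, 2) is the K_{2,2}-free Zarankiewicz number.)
z(73, 119; 2, 2) ≤ (1/2)[73 + √(73² + 4·73·119·118)] = (1/2)[73 + √4105593] = 1049.6131

Kővári–Sós–Turán: let r_1, ..., r_73 be the row sums and z = Σ r_i the total number of 1s. Each pair of columns can share at most one row with both entries 1 (else a 2×2 all-ones block appears), so Σ_i C(r_i, 2) ≤ C(119, 2) = 7021. By convexity Σ_i C(r_i, 2) ≥ 73·C(z/73, 2) = z(z − 73)/(2·73), giving z² − 73z − 73·119·118 ≤ 0 and hence z ≤ (1/2)[73 + √(5329 + 4·1025066)] = (1/2)[73 + √4105593] ≈ (1/2)(73 + 2026.2263) = 1049.6131.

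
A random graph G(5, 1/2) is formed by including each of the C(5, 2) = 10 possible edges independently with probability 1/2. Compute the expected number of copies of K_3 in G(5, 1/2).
E[# K_3] = C(5, 3) · (1/2)^C(3, 2) = 10 / 2^3 = 5/4 = 1.25

For each 3-subset S of vertices (there are C(5, 3) = 10 such S), let X_S = 1 if S induces a K_3 (all C(3, 2) = 3 edges present). Then P(X_S = 1) = (1/2)^3 = 1/8. By linearity of expectation, E[# K_3] = C(5, 3) · (1/2)^3 = 10 / 8 = 5/4 = 1.25.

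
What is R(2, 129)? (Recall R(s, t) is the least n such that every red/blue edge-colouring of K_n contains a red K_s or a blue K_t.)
R(2, 129) = 129

R(2, k) = k for all k ≥ 2: in a 2-colouring of K_k, either some edge is red (a red K_2) or all edges are blue (a blue K_k). And K_{128} coloured all-blue has no blue K_129, so R(2, 129) > 128. Hence R(2, 129) = 129.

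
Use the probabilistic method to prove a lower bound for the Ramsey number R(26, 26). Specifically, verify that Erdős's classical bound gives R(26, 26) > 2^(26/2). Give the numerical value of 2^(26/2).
2^(26/2) = 8192; so R(26, 26) > 8192

Colour each edge of K_n uniformly at random with red/blue. The expected number of monochromatic K_26 is C(n, 26) · 2 · 2^(−C(26,2)). If C(n, 26) · 2^(1 − C(26,2)) < 1, then with positive probability no monochromatic K_26 exists, so R(26, 26) > n. The standard estimate C(n, 26) ≤ n^26/26! shows this inequality holds whenever n ≤ 2^(26/2) (since 26! · 2^(C(26,2) − 1) > 2^(26^2/2) ≥ n^26). Hence R(26, 26) > 2^(26/2) = 8192.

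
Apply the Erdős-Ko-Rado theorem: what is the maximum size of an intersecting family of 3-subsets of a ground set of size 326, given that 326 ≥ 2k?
max |F| = C(325, 2) = 52650

The Erdős-Ko-Rado theorem states: for n ≥ 2k, an intersecting family of k-subsets of an n-element set has size at most C(n − 1, k − 1), with equality for 'star' families {A ⊆ [n] : |A| = k, i ∈ A} (fix an element i). For n = 326, k = 3: C(325, 2) = 52650.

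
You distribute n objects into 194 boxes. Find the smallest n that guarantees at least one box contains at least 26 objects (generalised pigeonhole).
n = (26 − 1)·194 + 1 = 4851

By the generalised pigeonhole principle, to guarantee some box contains ≥ r objects we need more than (r − 1) · k objects total. Threshold: n = (r − 1) · k + 1. With r = 26 and k = 194: n = 25 · 194 + 1 = 4850 + 1 = 4851. For n = 4850 = 25 · 194, we can put exactly 25 objects in every box, avoiding 26 in any single one — so 4851 is tight.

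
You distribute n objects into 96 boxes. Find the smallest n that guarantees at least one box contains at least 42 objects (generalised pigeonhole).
n = (42 − 1)·96 + 1 = 3937

By the generalised pigeonhole principle, to guarantee some box contains ≥ r objects we need more than (r − 1) · k objects total. Threshold: n = (r − 1) · k + 1. With r = 42 and k = 96: n = 41 · 96 + 1 = 3936 + 1 = 3937. For n = 3936 = 41 · 96, we can put exactly 41 objects in every box, avoiding 42 in any single one — so 3937 is tight.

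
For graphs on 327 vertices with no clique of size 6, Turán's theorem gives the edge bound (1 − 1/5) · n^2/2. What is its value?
Turán density bound = (4/5) · 327^2/2 = 213858/5 ≈ 42771.6

Turán's theorem: ex(n, K_{r+1}) is achieved by the complete r-partite Turán graph T(n, r) with parts as balanced as possible, and is at most (1 − 1/r) · n^2/2. For r = 5, n = 327: the density bound is (4/5) · 106929/2 = 213858/5 ≈ 42771.6. The integer-valued extremum is e(T(327, 5)) = 42771, which is strictly less than the density bound 213858/5 since 5 ∤ 327 (the parts of T(327, 5) cannot all be equal).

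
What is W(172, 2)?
W(172, 2) = 172 + 1 = 173

A 2-term AP is any pair of integers, so a monochromatic 2-AP exists iff some colour is used at least twice. With 172 colours, the colouring i ↦ i on {1, ..., 172} uses each colour once, avoiding any monochromatic pair, so W(172, 2) > 172. For {1, ..., 173}, pigeonhole forces two integers of the same colour, which form a monochromatic 2-AP. Hence W(172, 2) = 173.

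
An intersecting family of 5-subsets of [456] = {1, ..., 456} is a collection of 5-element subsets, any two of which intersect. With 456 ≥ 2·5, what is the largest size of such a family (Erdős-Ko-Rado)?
max |F| = C(455, 4) = 1762351955

Erdős-Ko-Rado (1961): when n ≥ 2k, max |F| = C(n−1, k−1). The bound is attained by the star {A : i ∈ A} for any fixed i ∈ [n]. Here C(456−1, 5−1) = C(455, 4) = 1762351955.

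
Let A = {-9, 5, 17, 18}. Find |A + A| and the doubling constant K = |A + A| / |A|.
K = |A + A| / |A| = 10/4 = 5/2

Enumerate A + A = {a + b : a, b ∈ A}. With |A| = 4, there are |A|^2 = 16 ordered sum pairs; collecting distinct values, A + A = {-18, -4, 8, 9, 10, 22, 23, 34, 35, 36}, so |A + A| = 10. Thus K = 10/4 = 5/2. For comparison, the minimum possible |A + A| over all 4-element sets is 2·4 − 1 = 7 (so min K = 7/4), attained only by arithmetic progressions.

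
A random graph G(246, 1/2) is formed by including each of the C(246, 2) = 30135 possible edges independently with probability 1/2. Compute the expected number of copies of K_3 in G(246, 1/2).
E[# K_3] = C(246, 3) · (1/2)^C(3, 2) = 2450980 / 2^3 = 612745/2 = 306372.5

For each 3-subset S of vertices (there are C(246, 3) = 2450980 such S), let X_S = 1 if S induces a K_3 (all C(3, 2) = 3 edges present). Then P(X_S = 1) = (1/2)^3 = 1/8. By linearity of expectation, E[# K_3] = C(246, 3) · (1/2)^3 = 2450980 / 8 = 612745/2 = 306372.5.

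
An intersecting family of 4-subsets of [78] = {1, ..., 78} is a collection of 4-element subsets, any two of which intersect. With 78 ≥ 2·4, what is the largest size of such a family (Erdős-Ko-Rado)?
max |F| = C(77, 3) = 73150

The Erdős-Ko-Rado theorem states: for n ≥ 2k, an intersecting family of k-subsets of an n-element set has size at most C(n − 1, k − 1), with equality for 'star' families {A ⊆ [n] : |A| = k, i ∈ A} (fix an element i). For n = 78, k = 4: C(77, 3) = 73150.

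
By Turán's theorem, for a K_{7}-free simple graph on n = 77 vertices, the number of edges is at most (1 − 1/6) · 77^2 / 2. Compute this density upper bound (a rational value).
Turán density bound = (5/6) · 77^2/2 = 29645/12 ≈ 2470.4167

Turán's theorem: ex(n, K_{r+1}) is achieved by the complete r-partite Turán graph T(n, r) with parts as balanced as possible, and is at most (1 − 1/r) · n^2/2. For r = 6, n = 77: the density bound is (5/6) · 5929/2 = 29645/12 ≈ 2470.4167. The integer-valued extremum is e(T(77, 6)) = 2470, which is strictly less than the density bound 29645/12 since 6 ∤ 77 (the parts of T(77, 6) cannot all be equal).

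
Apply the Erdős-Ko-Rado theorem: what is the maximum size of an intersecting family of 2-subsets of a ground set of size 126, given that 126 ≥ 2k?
max |F| = C(125, 1) = 125

Erdős-Ko-Rado (1961): when n ≥ 2k, max |F| = C(n−1, k−1). The bound is attained by the star {A : i ∈ A} for any fixed i ∈ [n]. Here C(126−1, 2−1) = C(125, 1) = 125.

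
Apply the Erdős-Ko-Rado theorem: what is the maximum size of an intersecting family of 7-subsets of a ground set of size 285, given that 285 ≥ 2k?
max |F| = C(284, 6) = 691018925604

Erdős-Ko-Rado (1961): when n ≥ 2k, max |F| = C(n−1, k−1). The bound is attained by the star {A : i ∈ A} for any fixed i ∈ [n]. Here C(285−1, 7−1) = C(284, 6) = 691018925604.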